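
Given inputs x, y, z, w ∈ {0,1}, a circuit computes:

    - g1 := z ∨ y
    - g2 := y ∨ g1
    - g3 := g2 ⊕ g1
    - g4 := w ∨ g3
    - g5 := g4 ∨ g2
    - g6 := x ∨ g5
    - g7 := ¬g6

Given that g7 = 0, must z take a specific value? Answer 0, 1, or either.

either

Both values of z occur among assignments with g7 = 0:
  z=0: x=0, y=0, z=0, w=1
  z=1: x=0, y=0, z=1, w=0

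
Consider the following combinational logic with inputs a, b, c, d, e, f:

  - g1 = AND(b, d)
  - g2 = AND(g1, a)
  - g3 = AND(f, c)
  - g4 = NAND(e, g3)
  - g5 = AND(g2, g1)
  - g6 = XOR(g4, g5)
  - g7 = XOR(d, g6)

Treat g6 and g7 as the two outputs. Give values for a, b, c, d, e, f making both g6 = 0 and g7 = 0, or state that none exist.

a=0, b=0, c=1, d=0, e=1, f=1

Check with a=0, b=0, c=1, d=0, e=1, f=1:
g1 = AND(b, d) = AND(0, 0) = 0
g2 = AND(g1, a) = AND(0, 0) = 0
g3 = AND(f, c) = AND(1, 1) = 1
g4 = NAND(e, g3) = NAND(1, 1) = 0
g5 = AND(g2, g1) = AND(0, 0) = 0
g6 = XOR(g4, g5) = XOR(0, 0) = 0
g7 = XOR(d, g6) = XOR(0, 0) = 0
So g6 = 0 and g7 = 0.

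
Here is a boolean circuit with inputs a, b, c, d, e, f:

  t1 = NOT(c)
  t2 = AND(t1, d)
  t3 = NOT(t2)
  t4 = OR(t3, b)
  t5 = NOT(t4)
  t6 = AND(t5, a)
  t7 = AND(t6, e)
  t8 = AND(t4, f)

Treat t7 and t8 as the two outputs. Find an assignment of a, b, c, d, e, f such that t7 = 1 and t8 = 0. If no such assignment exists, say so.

a=1, b=0, c=0, d=1, e=1, f=1

Check with a=1, b=0, c=0, d=1, e=1, f=1:
t1 = NOT(c) = NOT 0 = 1
t2 = AND(t1, d) = AND(1, 1) = 1
t3 = NOT(t2) = NOT 1 = 0
t4 = OR(t3, b) = OR(0, 0) = 0
t5 = NOT(t4) = NOT 0 = 1
t6 = AND(t5, a) = AND(1, 1) = 1
t7 = AND(t6, e) = AND(1, 1) = 1
t8 = AND(t4, f) = AND(0, 1) = 0
So t7 = 1 and t8 = 0.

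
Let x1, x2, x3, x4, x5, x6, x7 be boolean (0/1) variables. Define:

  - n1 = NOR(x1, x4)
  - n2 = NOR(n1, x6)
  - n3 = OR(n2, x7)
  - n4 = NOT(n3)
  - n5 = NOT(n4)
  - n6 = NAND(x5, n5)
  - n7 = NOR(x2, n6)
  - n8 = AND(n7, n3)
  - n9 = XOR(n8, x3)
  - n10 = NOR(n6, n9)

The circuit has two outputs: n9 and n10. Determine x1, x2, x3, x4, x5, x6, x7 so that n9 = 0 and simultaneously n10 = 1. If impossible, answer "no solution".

x1=1, x2=0, x3=1, x4=1, x5=1, x6=0, x7=0

Check with x1=1, x2=0, x3=1, x4=1, x5=1, x6=0, x7=0:
n1 = NOR(x1, x4) = NOR(1, 1) = 0
n2 = NOR(n1, x6) = NOR(0, 0) = 1
n3 = OR(n2, x7) = OR(1, 0) = 1
n4 = NOT(n3) = NOT 1 = 0
n5 = NOT(n4) = NOT 0 = 1
n6 = NAND(x5, n5) = NAND(1, 1) = 0
n7 = NOR(x2, n6) = NOR(0, 0) = 1
n8 = AND(n7, n3) = AND(1, 1) = 1
n9 = XOR(n8, x3) = XOR(1, 1) = 0
n10 = NOR(n6, n9) = NOR(0, 0) = 1
So n9 = 0 and n10 = 1.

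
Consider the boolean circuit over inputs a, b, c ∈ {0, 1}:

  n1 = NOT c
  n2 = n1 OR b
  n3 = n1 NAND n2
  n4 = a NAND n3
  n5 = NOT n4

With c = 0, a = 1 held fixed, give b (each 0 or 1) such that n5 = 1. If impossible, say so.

With c = 0, a = 1 fixed, none of the 2 settings of b give n5 = 1.
For example, with b=1:
n1 = NOT c = NOT 0 = 1
n2 = n1 OR b = 1 OR 1 = 1
n3 = n1 NAND n2 = 1 NAND 1 = 0
n4 = a NAND n3 = 1 NAND 0 = 1
n5 = NOT n4 = NOT 1 = 0
giving n5 = 0 ≠ 1.

no solution exists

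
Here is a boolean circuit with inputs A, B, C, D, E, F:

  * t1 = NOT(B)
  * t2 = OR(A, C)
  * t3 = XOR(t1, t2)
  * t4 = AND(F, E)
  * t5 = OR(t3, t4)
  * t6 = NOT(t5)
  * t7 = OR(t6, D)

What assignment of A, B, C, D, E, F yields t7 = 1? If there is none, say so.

A=1 B=1 C=1 D=1 E=0 F=0

t7 = OR(t6, D) must be 1, so at least one of t6, D is 1.
Check with A=1 B=1 C=1 D=1 E=0 F=0:
t1 = NOT(B) = NOT 1 = 0
t2 = OR(A, C) = OR(1, 1) = 1
t3 = XOR(t1, t2) = XOR(0, 1) = 1
t4 = AND(F, E) = AND(0, 0) = 0
t5 = OR(t3, t4) = OR(1, 0) = 1
t6 = NOT(t5) = NOT 1 = 0
t7 = OR(t6, D) = OR(0, 1) = 1
So t7 = 1 as required.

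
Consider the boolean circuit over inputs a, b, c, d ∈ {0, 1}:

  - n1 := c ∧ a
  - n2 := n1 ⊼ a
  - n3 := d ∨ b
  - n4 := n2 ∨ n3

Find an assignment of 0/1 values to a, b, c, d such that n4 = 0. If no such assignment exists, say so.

n4 = n2 ∨ n3 must be 0, so both n2 = 0 and n3 = 0.
Check with a=1 b=0 c=1 d=0:
n1 = c ∧ a = 1 ∧ 1 = 1
n2 = n1 ⊼ a = 1 ⊼ 1 = 0
n3 = d ∨ b = 0 ∨ 0 = 0
n4 = n2 ∨ n3 = 0 ∨ 0 = 0
So n4 = 0 as required.

a=1 b=0 c=1 d=0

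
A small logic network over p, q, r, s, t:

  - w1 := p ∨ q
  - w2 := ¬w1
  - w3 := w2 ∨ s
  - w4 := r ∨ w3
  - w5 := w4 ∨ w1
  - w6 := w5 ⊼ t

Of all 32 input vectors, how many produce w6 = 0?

16

w6 = w5 ⊼ t must be 0, so both w5 = 1 and t = 1.
w5 = w4 ∨ w1 must be 1, so at least one of w4, w1 is 1.
Enumerating the 32 input combinations, 16 give w6 = 0 and 16 give w6 = 1.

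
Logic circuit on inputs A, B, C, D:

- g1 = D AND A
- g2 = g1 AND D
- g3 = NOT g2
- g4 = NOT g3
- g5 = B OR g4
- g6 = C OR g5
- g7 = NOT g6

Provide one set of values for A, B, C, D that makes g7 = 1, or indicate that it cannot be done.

A=0, B=0, C=0, D=0

g7 = NOT g6 must be 1, so g6 = 0.
g6 = C OR g5 must be 0, so both C = 0 and g5 = 0.
g5 = B OR g4 must be 0, so both B = 0 and g4 = 0.
Check with A=0, B=0, C=0, D=0:
g1 = D AND A = 0 AND 0 = 0
g2 = g1 AND D = 0 AND 0 = 0
g3 = NOT g2 = NOT 0 = 1
g4 = NOT g3 = NOT 1 = 0
g5 = B OR g4 = 0 OR 0 = 0
g6 = C OR g5 = 0 OR 0 = 0
g7 = NOT g6 = NOT 0 = 1
So g7 = 1 as required.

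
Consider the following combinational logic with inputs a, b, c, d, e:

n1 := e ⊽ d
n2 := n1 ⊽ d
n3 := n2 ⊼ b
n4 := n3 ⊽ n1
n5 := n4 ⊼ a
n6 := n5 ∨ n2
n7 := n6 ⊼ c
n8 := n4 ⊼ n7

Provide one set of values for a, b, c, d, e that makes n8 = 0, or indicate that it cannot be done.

a=1 b=1 c=0 d=0 e=1

n8 = n4 ⊼ n7 must be 0, so both n4 = 1 and n7 = 1.
Check with a=1 b=1 c=0 d=0 e=1:
n1 = e ⊽ d = 1 ⊽ 0 = 0
n2 = n1 ⊽ d = 0 ⊽ 0 = 1
n3 = n2 ⊼ b = 1 ⊼ 1 = 0
n4 = n3 ⊽ n1 = 0 ⊽ 0 = 1
n5 = n4 ⊼ a = 1 ⊼ 1 = 0
n6 = n5 ∨ n2 = 0 ∨ 1 = 1
n7 = n6 ⊼ c = 1 ⊼ 0 = 1
n8 = n4 ⊼ n7 = 1 ⊼ 1 = 0
So n8 = 0 as required.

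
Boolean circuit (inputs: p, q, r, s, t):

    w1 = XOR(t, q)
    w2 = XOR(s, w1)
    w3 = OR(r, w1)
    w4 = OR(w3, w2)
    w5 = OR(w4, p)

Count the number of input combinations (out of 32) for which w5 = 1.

30

w5 = OR(w4, p) must be 1, so at least one of w4, p is 1.
Enumerating the 32 input combinations, 30 give w5 = 1 and 2 give w5 = 0.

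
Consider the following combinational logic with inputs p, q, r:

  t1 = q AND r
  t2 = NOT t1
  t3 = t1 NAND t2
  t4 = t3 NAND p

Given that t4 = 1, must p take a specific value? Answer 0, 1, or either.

t4 = t3 NAND p must be 1, so at least one of t3, p is 0.
Every assignment with t4 = 1 has p = 0; there are 4 such assignment(s).
  p=0, q=0, r=0
  p=0, q=0, r=1
  p=0, q=1, r=0
  p=0, q=1, r=1

0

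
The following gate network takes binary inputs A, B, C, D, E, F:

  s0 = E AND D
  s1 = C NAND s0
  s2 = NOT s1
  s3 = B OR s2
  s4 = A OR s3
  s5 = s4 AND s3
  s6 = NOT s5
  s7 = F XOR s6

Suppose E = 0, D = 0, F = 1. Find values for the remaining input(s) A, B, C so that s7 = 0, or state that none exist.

A=1, B=0, C=1

s7 = F XOR s6 must be 0, so F and s6 are equal.
Check with E = 0, D = 0, F = 1 and A=1, B=0, C=1:
s0 = E AND D = 0 AND 0 = 0
s1 = C NAND s0 = 1 NAND 0 = 1
s2 = NOT s1 = NOT 1 = 0
s3 = B OR s2 = 0 OR 0 = 0
s4 = A OR s3 = 1 OR 0 = 1
s5 = s4 AND s3 = 1 AND 0 = 0
s6 = NOT s5 = NOT 0 = 1
s7 = F XOR s6 = 1 XOR 1 = 0
So s7 = 0.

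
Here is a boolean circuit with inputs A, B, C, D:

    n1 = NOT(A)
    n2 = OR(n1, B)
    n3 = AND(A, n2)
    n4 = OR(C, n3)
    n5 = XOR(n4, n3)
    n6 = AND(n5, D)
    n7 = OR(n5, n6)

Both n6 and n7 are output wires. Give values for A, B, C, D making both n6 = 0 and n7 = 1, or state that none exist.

A=0 B=1 C=1 D=0

Check with A=0 B=1 C=1 D=0:
n1 = NOT(A) = NOT 0 = 1
n2 = OR(n1, B) = OR(1, 1) = 1
n3 = AND(A, n2) = AND(0, 1) = 0
n4 = OR(C, n3) = OR(1, 0) = 1
n5 = XOR(n4, n3) = XOR(1, 0) = 1
n6 = AND(n5, D) = AND(1, 0) = 0
n7 = OR(n5, n6) = OR(1, 0) = 1
So n6 = 0 and n7 = 1.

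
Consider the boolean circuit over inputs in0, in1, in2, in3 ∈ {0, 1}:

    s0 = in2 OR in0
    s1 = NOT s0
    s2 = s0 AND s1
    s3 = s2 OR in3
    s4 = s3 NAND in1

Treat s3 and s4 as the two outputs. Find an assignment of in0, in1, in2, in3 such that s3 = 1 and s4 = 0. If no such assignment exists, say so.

in0=0, in1=1, in2=1, in3=1

Check with in0=0, in1=1, in2=1, in3=1:
s0 = in2 OR in0 = 1 OR 0 = 1
s1 = NOT s0 = NOT 1 = 0
s2 = s0 AND s1 = 1 AND 0 = 0
s3 = s2 OR in3 = 0 OR 1 = 1
s4 = s3 NAND in1 = 1 NAND 1 = 0
So s3 = 1 and s4 = 0.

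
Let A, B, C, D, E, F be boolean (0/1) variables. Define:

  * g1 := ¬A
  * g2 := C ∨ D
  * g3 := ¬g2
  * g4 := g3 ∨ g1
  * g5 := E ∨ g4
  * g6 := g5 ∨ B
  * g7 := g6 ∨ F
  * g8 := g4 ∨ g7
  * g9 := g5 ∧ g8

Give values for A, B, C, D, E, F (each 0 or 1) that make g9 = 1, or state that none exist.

g9 = g5 ∧ g8 must be 1, so both g5 = 1 and g8 = 1.
g5 = E ∨ g4 must be 1, so at least one of E, g4 is 1.
g8 = g4 ∨ g7 must be 1, so at least one of g4, g7 is 1.
Check with A=1 B=0 C=0 D=0 E=0 F=0:
g1 = ¬A = ¬1 = 0
g2 = C ∨ D = 0 ∨ 0 = 0
g3 = ¬g2 = ¬0 = 1
g4 = g3 ∨ g1 = 1 ∨ 0 = 1
g5 = E ∨ g4 = 0 ∨ 1 = 1
g6 = g5 ∨ B = 1 ∨ 0 = 1
g7 = g6 ∨ F = 1 ∨ 0 = 1
g8 = g4 ∨ g7 = 1 ∨ 1 = 1
g9 = g5 ∧ g8 = 1 ∧ 1 = 1
So g9 = 1 as required.

A=1 B=0 C=0 D=0 E=0 F=0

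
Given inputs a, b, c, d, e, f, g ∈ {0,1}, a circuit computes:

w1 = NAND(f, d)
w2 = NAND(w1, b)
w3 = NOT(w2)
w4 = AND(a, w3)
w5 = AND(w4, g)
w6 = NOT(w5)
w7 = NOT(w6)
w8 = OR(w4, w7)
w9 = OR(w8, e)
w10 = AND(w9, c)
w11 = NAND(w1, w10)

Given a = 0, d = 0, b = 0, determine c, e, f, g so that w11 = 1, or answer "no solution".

c=0, e=0, f=0, g=1

Check with a = 0, d = 0, b = 0 and c=0, e=0, f=0, g=1:
w1 = NAND(f, d) = NAND(0, 0) = 1
w2 = NAND(w1, b) = NAND(1, 0) = 1
w3 = NOT(w2) = NOT 1 = 0
w4 = AND(a, w3) = AND(0, 0) = 0
w5 = AND(w4, g) = AND(0, 1) = 0
w6 = NOT(w5) = NOT 0 = 1
w7 = NOT(w6) = NOT 1 = 0
w8 = OR(w4, w7) = OR(0, 0) = 0
w9 = OR(w8, e) = OR(0, 0) = 0
w10 = AND(w9, c) = AND(0, 0) = 0
w11 = NAND(w1, w10) = NAND(1, 0) = 1
So w11 = 1.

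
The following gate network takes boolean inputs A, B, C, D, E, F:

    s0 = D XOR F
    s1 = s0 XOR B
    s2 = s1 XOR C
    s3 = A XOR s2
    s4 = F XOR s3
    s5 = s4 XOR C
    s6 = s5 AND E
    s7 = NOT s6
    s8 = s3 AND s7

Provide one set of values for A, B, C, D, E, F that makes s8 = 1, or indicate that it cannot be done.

A=1, B=0, C=1, D=1, E=0, F=0

s8 = s3 AND s7 must be 1, so both s3 = 1 and s7 = 1.
s3 = A XOR s2 must be 1, so A and s2 differ.
s7 = NOT s6 must be 1, so s6 = 0.
Check with A=1, B=0, C=1, D=1, E=0, F=0:
s0 = D XOR F = 1 XOR 0 = 1
s1 = s0 XOR B = 1 XOR 0 = 1
s2 = s1 XOR C = 1 XOR 1 = 0
s3 = A XOR s2 = 1 XOR 0 = 1
s4 = F XOR s3 = 0 XOR 1 = 1
s5 = s4 XOR C = 1 XOR 1 = 0
s6 = s5 AND E = 0 AND 0 = 0
s7 = NOT s6 = NOT 0 = 1
s8 = s3 AND s7 = 1 AND 1 = 1
So s8 = 1 as required.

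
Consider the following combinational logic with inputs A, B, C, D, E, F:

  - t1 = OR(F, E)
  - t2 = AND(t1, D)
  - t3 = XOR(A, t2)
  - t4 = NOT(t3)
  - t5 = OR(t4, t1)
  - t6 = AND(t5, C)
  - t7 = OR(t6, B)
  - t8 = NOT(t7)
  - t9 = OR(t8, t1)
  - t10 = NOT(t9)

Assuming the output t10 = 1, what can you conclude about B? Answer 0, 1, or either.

either

Both values of B occur among assignments with t10 = 1:
  B=0: A=0, B=0, C=1, D=0, E=0, F=0
  B=1: A=0, B=1, C=0, D=0, E=0, F=0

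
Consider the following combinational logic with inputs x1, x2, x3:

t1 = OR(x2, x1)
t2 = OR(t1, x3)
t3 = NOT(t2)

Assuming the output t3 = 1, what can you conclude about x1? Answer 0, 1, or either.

t3 = NOT(t2) must be 1, so t2 = 0.
Every assignment with t3 = 1 has x1 = 0; there are 1 such assignment(s).
  x1=0, x2=0, x3=0

0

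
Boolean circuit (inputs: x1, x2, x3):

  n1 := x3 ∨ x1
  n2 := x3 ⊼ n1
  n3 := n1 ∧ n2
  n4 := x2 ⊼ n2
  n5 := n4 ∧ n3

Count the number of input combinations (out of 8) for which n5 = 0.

n5 = n4 ∧ n3 must be 0, so at least one of n4, n3 is 0.
Enumerating the 8 input combinations, 7 give n5 = 0 and 1 give n5 = 1.

7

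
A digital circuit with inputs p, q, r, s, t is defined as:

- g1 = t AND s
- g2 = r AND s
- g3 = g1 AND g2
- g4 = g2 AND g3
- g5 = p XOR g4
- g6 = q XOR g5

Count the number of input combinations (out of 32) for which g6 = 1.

g6 = q XOR g5 must be 1, so q and g5 differ.
Enumerating the 32 input combinations, 16 give g6 = 1 and 16 give g6 = 0.

16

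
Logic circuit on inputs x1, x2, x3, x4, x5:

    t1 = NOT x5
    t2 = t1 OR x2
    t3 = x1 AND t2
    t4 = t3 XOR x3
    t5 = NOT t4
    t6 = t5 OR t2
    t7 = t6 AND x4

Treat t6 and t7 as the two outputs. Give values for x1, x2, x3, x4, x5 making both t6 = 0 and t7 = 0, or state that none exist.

x1=1, x2=0, x3=1, x4=0, x5=1

Check with x1=1, x2=0, x3=1, x4=0, x5=1:
t1 = NOT x5 = NOT 1 = 0
t2 = t1 OR x2 = 0 OR 0 = 0
t3 = x1 AND t2 = 1 AND 0 = 0
t4 = t3 XOR x3 = 0 XOR 1 = 1
t5 = NOT t4 = NOT 1 = 0
t6 = t5 OR t2 = 0 OR 0 = 0
t7 = t6 AND x4 = 0 AND 0 = 0
So t6 = 0 and t7 = 0.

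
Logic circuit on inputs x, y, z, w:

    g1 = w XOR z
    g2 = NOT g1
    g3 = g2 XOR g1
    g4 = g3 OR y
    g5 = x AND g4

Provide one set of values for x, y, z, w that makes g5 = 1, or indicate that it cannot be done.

x=1 y=0 z=1 w=0

g5 = x AND g4 must be 1, so both x = 1 and g4 = 1.
Check with x=1 y=0 z=1 w=0:
g1 = w XOR z = 0 XOR 1 = 1
g2 = NOT g1 = NOT 1 = 0
g3 = g2 XOR g1 = 0 XOR 1 = 1
g4 = g3 OR y = 1 OR 0 = 1
g5 = x AND g4 = 1 AND 1 = 1
So g5 = 1 as required.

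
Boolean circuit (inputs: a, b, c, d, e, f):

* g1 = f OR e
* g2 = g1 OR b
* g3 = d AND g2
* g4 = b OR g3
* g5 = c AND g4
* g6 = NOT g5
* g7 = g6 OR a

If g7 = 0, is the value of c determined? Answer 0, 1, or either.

g7 = g6 OR a must be 0, so both g6 = 0 and a = 0.
g6 = NOT g5 must be 0, so g5 = 1.
g5 = c AND g4 must be 1, so both c = 1 and g4 = 1.
Every assignment with g7 = 0 has c = 1; there are 11 such assignment(s).

1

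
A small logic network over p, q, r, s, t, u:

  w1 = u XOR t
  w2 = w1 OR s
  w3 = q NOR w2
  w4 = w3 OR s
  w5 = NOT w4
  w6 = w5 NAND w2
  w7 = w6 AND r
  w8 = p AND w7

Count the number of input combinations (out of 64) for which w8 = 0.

52

w8 = p AND w7 must be 0, so at least one of p, w7 is 0.
Enumerating the 64 input combinations, 52 give w8 = 0 and 12 give w8 = 1.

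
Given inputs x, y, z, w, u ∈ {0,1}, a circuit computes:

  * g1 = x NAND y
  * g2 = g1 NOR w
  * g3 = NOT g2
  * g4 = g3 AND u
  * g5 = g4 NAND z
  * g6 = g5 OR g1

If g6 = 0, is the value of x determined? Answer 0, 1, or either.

1

g6 = g5 OR g1 must be 0, so both g5 = 0 and g1 = 0.
Every assignment with g6 = 0 has x = 1; there are 1 such assignment(s).
  x=1, y=1, z=1, w=1, u=1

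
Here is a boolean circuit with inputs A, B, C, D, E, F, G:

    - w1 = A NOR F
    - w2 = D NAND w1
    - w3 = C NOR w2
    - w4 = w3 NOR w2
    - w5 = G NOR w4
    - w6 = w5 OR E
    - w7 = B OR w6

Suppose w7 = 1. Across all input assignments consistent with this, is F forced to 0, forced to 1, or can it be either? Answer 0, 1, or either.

either

Both values of F occur among assignments with w7 = 1:
  F=0: A=0, B=0, C=0, D=0, E=0, F=0, G=0
  F=1: A=0, B=0, C=0, D=0, E=0, F=1, G=0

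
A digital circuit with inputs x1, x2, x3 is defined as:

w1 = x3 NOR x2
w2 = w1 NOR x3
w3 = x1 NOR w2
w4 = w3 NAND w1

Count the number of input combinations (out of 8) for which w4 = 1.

w4 = w3 NAND w1 must be 1, so at least one of w3, w1 is 0.
Enumerating the 8 input combinations, 7 give w4 = 1 and 1 give w4 = 0.

7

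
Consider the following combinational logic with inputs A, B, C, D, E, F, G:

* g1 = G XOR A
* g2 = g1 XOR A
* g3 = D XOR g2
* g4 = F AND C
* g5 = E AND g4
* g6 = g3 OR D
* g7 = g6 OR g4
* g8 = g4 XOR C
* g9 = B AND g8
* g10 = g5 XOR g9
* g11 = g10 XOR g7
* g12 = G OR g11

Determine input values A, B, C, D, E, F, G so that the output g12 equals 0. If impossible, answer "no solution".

g12 = G OR g11 must be 0, so both G = 0 and g11 = 0.
Check with A=0, B=0, C=0, D=0, E=1, F=0, G=0:
g1 = G XOR A = 0 XOR 0 = 0
g2 = g1 XOR A = 0 XOR 0 = 0
g3 = D XOR g2 = 0 XOR 0 = 0
g4 = F AND C = 0 AND 0 = 0
g5 = E AND g4 = 1 AND 0 = 0
g6 = g3 OR D = 0 OR 0 = 0
g7 = g6 OR g4 = 0 OR 0 = 0
g8 = g4 XOR C = 0 XOR 0 = 0
g9 = B AND g8 = 0 AND 0 = 0
g10 = g5 XOR g9 = 0 XOR 0 = 0
g11 = g10 XOR g7 = 0 XOR 0 = 0
g12 = G OR g11 = 0 OR 0 = 0
So g12 = 0 as required.

A=0, B=0, C=0, D=0, E=1, F=0, G=0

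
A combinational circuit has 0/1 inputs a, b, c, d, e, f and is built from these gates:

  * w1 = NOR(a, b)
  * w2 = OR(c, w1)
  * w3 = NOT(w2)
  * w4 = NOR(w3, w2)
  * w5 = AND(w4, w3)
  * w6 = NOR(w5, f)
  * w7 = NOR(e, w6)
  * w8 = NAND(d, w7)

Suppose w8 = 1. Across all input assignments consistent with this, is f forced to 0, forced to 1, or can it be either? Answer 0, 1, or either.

Both values of f occur among assignments with w8 = 1:
  f=0: a=0, b=0, c=0, d=0, e=0, f=0
  f=1: a=0, b=0, c=0, d=0, e=0, f=1

either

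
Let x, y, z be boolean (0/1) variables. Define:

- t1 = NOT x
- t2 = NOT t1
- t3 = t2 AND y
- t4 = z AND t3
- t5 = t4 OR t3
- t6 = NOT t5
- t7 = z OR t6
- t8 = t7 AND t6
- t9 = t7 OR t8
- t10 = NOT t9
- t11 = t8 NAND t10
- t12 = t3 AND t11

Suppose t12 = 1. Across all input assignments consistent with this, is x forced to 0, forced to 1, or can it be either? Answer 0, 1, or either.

t12 = t3 AND t11 must be 1, so both t3 = 1 and t11 = 1.
Every assignment with t12 = 1 has x = 1; there are 2 such assignment(s).
  x=1, y=1, z=0
  x=1, y=1, z=1

1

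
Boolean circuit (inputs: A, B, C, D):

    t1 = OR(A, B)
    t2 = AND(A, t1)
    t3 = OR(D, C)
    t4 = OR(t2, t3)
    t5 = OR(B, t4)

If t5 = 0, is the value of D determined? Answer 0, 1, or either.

0

t5 = OR(B, t4) must be 0, so both B = 0 and t4 = 0.
Every assignment with t5 = 0 has D = 0; there are 1 such assignment(s).
  A=0, B=0, C=0, D=0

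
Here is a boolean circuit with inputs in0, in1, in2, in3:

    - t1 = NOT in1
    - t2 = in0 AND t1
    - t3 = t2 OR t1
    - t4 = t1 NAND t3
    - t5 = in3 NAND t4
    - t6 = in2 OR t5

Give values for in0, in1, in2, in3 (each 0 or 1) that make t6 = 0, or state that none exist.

t6 = in2 OR t5 must be 0, so both in2 = 0 and t5 = 0.
t5 = in3 NAND t4 must be 0, so both in3 = 1 and t4 = 1.
Check with in0=1, in1=1, in2=0, in3=1:
t1 = NOT in1 = NOT 1 = 0
t2 = in0 AND t1 = 1 AND 0 = 0
t3 = t2 OR t1 = 0 OR 0 = 0
t4 = t1 NAND t3 = 0 NAND 0 = 1
t5 = in3 NAND t4 = 1 NAND 1 = 0
t6 = in2 OR t5 = 0 OR 0 = 0
So t6 = 0 as required.

in0=1, in1=1, in2=0, in3=1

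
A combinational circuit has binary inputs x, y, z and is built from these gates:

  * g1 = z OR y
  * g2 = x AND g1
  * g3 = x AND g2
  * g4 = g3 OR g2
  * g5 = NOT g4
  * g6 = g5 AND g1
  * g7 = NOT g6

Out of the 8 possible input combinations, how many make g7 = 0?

g7 = NOT g6 must be 0, so g6 = 1.
Satisfying assignments:
  x=0, y=0, z=1
  x=0, y=1, z=0
  x=0, y=1, z=1

3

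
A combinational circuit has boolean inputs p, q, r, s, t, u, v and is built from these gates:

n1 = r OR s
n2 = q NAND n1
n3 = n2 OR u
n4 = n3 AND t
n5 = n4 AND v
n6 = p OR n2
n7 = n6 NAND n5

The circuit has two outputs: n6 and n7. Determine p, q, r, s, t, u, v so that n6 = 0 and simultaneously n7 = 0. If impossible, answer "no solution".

Across all 128 input combinations, none give both n6 = 0 and n7 = 0.

no solution exists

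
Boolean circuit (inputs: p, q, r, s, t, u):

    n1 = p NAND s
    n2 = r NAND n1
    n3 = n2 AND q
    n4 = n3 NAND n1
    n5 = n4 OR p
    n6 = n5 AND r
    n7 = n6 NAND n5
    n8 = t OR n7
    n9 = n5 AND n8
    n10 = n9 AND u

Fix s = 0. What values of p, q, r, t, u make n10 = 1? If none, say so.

p=1 q=0 r=0 t=0 u=1

Check with s = 0 and p=1, q=0, r=0, t=0, u=1:
n1 = p NAND s = 1 NAND 0 = 1
n2 = r NAND n1 = 0 NAND 1 = 1
n3 = n2 AND q = 1 AND 0 = 0
n4 = n3 NAND n1 = 0 NAND 1 = 1
n5 = n4 OR p = 1 OR 1 = 1
n6 = n5 AND r = 1 AND 0 = 0
n7 = n6 NAND n5 = 0 NAND 1 = 1
n8 = t OR n7 = 0 OR 1 = 1
n9 = n5 AND n8 = 1 AND 1 = 1
n10 = n9 AND u = 1 AND 1 = 1
So n10 = 1.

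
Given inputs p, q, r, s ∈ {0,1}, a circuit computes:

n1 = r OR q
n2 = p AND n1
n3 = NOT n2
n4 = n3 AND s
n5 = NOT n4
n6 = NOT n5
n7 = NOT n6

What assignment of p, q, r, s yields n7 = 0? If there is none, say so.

Check with p=0, q=1, r=0, s=1:
n1 = r OR q = 0 OR 1 = 1
n2 = p AND n1 = 0 AND 1 = 0
n3 = NOT n2 = NOT 0 = 1
n4 = n3 AND s = 1 AND 1 = 1
n5 = NOT n4 = NOT 1 = 0
n6 = NOT n5 = NOT 0 = 1
n7 = NOT n6 = NOT 1 = 0
So n7 = 0 as required.

p=0, q=1, r=0, s=1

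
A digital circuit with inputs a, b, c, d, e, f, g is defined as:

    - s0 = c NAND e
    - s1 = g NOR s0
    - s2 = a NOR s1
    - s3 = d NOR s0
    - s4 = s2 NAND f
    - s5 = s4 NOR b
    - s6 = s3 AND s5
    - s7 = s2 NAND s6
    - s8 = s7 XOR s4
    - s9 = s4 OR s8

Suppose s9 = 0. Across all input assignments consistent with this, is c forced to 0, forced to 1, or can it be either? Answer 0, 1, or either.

s9 = s4 OR s8 must be 0, so both s4 = 0 and s8 = 0.
s4 = s2 NAND f must be 0, so both s2 = 1 and f = 1.
Every assignment with s9 = 0 has c = 1; there are 1 such assignment(s).
  a=0, b=0, c=1, d=0, e=1, f=1, g=1

1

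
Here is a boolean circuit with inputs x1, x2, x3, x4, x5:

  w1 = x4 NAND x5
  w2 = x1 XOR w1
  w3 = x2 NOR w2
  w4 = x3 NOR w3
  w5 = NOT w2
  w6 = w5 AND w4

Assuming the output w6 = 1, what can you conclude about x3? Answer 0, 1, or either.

w6 = w5 AND w4 must be 1, so both w5 = 1 and w4 = 1.
Every assignment with w6 = 1 has x3 = 0; there are 4 such assignment(s).
  x1=0, x2=1, x3=0, x4=1, x5=1
  x1=1, x2=1, x3=0, x4=0, x5=0
  x1=1, x2=1, x3=0, x4=0, x5=1
  x1=1, x2=1, x3=0, x4=1, x5=0

0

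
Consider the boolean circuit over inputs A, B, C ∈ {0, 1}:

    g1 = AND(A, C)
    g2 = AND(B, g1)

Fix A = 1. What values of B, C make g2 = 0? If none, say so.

B=1 C=0

g2 = AND(B, g1) must be 0, so at least one of B, g1 is 0.
Check with A = 1 and B=1, C=0:
g1 = AND(A, C) = AND(1, 0) = 0
g2 = AND(B, g1) = AND(1, 0) = 0
So g2 = 0.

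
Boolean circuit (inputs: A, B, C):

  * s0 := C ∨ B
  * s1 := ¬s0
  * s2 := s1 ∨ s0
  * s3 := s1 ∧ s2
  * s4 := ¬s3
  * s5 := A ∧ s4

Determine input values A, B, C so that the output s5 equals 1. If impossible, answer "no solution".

Check with A=1 B=0 C=1:
s0 = C ∨ B = 1 ∨ 0 = 1
s1 = ¬s0 = ¬1 = 0
s2 = s1 ∨ s0 = 0 ∨ 1 = 1
s3 = s1 ∧ s2 = 0 ∧ 1 = 0
s4 = ¬s3 = ¬0 = 1
s5 = A ∧ s4 = 1 ∧ 1 = 1
So s5 = 1 as required.

A=1 B=0 C=1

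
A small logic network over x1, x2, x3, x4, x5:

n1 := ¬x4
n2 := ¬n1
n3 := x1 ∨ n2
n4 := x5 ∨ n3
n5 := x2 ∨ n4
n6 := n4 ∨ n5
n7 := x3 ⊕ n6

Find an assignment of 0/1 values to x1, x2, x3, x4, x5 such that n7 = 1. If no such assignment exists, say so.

x1=0 x2=1 x3=0 x4=0 x5=1

Check with x1=0 x2=1 x3=0 x4=0 x5=1:
n1 = ¬x4 = ¬0 = 1
n2 = ¬n1 = ¬1 = 0
n3 = x1 ∨ n2 = 0 ∨ 0 = 0
n4 = x5 ∨ n3 = 1 ∨ 0 = 1
n5 = x2 ∨ n4 = 1 ∨ 1 = 1
n6 = n4 ∨ n5 = 1 ∨ 1 = 1
n7 = x3 ⊕ n6 = 0 ⊕ 1 = 1
So n7 = 1 as required.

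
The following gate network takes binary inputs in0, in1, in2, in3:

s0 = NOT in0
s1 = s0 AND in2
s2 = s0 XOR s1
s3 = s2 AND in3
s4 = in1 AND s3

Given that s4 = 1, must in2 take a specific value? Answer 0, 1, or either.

s4 = in1 AND s3 must be 1, so both in1 = 1 and s3 = 1.
s3 = s2 AND in3 must be 1, so both s2 = 1 and in3 = 1.
Every assignment with s4 = 1 has in2 = 0; there are 1 such assignment(s).
  in0=0, in1=1, in2=0, in3=1

0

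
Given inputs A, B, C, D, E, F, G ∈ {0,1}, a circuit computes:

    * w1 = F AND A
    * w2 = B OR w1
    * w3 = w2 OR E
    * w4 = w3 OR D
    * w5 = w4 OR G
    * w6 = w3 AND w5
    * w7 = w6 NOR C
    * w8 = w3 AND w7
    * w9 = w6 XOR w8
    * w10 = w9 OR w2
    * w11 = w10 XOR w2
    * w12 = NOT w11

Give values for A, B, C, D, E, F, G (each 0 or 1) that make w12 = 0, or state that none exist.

w12 = NOT w11 must be 0, so w11 = 1.
w11 = w10 XOR w2 must be 1, so w10 and w2 differ.
Check with A=1, B=0, C=0, D=0, E=1, F=0, G=1:
w1 = F AND A = 0 AND 1 = 0
w2 = B OR w1 = 0 OR 0 = 0
w3 = w2 OR E = 0 OR 1 = 1
w4 = w3 OR D = 1 OR 0 = 1
w5 = w4 OR G = 1 OR 1 = 1
w6 = w3 AND w5 = 1 AND 1 = 1
w7 = w6 NOR C = 1 NOR 0 = 0
w8 = w3 AND w7 = 1 AND 0 = 0
w9 = w6 XOR w8 = 1 XOR 0 = 1
w10 = w9 OR w2 = 1 OR 0 = 1
w11 = w10 XOR w2 = 1 XOR 0 = 1
w12 = NOT w11 = NOT 1 = 0
So w12 = 0 as required.

A=1, B=0, C=0, D=0, E=1, F=0, G=1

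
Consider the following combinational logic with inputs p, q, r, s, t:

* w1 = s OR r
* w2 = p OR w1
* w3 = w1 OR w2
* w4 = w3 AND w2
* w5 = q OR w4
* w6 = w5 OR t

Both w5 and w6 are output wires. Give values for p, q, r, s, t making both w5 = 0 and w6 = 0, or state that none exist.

p=0, q=0, r=0, s=0, t=0

Check with p=0, q=0, r=0, s=0, t=0:
w1 = s OR r = 0 OR 0 = 0
w2 = p OR w1 = 0 OR 0 = 0
w3 = w1 OR w2 = 0 OR 0 = 0
w4 = w3 AND w2 = 0 AND 0 = 0
w5 = q OR w4 = 0 OR 0 = 0
w6 = w5 OR t = 0 OR 0 = 0
So w5 = 0 and w6 = 0.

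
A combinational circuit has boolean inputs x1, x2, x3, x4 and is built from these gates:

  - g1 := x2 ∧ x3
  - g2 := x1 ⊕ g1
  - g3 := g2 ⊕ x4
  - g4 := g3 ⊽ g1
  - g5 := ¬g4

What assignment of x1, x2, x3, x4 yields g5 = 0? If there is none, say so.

x1=0, x2=0, x3=1, x4=0

g5 = ¬g4 must be 0, so g4 = 1.
g4 = g3 ⊽ g1 must be 1, so both g3 = 0 and g1 = 0.
g3 = g2 ⊕ x4 must be 0, so g2 and x4 are equal.
Check with x1=0, x2=0, x3=1, x4=0:
g1 = x2 ∧ x3 = 0 ∧ 1 = 0
g2 = x1 ⊕ g1 = 0 ⊕ 0 = 0
g3 = g2 ⊕ x4 = 0 ⊕ 0 = 0
g4 = g3 ⊽ g1 = 0 ⊽ 0 = 1
g5 = ¬g4 = ¬1 = 0
So g5 = 0 as required.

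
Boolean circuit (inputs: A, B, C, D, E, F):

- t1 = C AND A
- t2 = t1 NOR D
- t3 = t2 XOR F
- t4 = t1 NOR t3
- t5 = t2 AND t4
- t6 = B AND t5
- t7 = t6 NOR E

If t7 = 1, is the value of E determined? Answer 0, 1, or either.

0

t7 = t6 NOR E must be 1, so both t6 = 0 and E = 0.
Every assignment with t7 = 1 has E = 0; there are 29 such assignment(s).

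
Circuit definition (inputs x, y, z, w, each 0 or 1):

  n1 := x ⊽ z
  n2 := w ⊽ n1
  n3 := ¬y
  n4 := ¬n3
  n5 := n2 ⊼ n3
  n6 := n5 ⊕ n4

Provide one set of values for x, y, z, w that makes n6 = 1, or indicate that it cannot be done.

n6 = n5 ⊕ n4 must be 1, so n5 and n4 differ.
Check with x=1 y=0 z=0 w=1:
n1 = x ⊽ z = 1 ⊽ 0 = 0
n2 = w ⊽ n1 = 1 ⊽ 0 = 0
n3 = ¬y = ¬0 = 1
n4 = ¬n3 = ¬1 = 0
n5 = n2 ⊼ n3 = 0 ⊼ 1 = 1
n6 = n5 ⊕ n4 = 1 ⊕ 0 = 1
So n6 = 1 as required.

x=1 y=0 z=0 w=1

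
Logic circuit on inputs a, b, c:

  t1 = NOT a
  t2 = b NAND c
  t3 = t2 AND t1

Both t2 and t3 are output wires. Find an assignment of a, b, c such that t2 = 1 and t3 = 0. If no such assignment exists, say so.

a=1, b=0, c=0

Check with a=1, b=0, c=0:
t1 = NOT a = NOT 1 = 0
t2 = b NAND c = 0 NAND 0 = 1
t3 = t2 AND t1 = 1 AND 0 = 0
So t2 = 1 and t3 = 0.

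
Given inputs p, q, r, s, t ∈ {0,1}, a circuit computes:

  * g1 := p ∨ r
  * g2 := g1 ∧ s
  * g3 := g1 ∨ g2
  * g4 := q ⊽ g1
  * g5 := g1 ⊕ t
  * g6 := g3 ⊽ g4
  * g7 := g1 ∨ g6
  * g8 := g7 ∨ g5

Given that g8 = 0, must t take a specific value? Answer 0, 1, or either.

0

g8 = g7 ∨ g5 must be 0, so both g7 = 0 and g5 = 0.
g7 = g1 ∨ g6 must be 0, so both g1 = 0 and g6 = 0.
g5 = g1 ⊕ t must be 0, so g1 and t are equal.
Every assignment with g8 = 0 has t = 0; there are 2 such assignment(s).
  p=0, q=0, r=0, s=0, t=0
  p=0, q=0, r=0, s=1, t=0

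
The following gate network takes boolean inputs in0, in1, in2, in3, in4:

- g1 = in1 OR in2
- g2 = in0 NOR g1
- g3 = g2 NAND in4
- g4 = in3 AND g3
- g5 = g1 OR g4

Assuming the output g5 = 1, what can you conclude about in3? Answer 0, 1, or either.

Both values of in3 occur among assignments with g5 = 1:
  in3=0: in0=0, in1=0, in2=1, in3=0, in4=0
  in3=1: in0=0, in1=0, in2=0, in3=1, in4=0

either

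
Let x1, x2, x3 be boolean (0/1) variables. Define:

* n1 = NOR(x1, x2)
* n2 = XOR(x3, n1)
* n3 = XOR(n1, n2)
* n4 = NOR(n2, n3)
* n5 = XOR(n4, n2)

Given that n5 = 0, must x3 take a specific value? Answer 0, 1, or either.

n5 = XOR(n4, n2) must be 0, so n4 and n2 are equal.
Every assignment with n5 = 0 has x3 = 1; there are 1 such assignment(s).
  x1=0, x2=0, x3=1

1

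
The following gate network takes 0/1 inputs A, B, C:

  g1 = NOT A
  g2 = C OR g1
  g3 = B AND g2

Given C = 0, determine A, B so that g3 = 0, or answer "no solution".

A=1, B=1

g3 = B AND g2 must be 0, so at least one of B, g2 is 0.
Check with C = 0 and A=1, B=1:
g1 = NOT A = NOT 1 = 0
g2 = C OR g1 = 0 OR 0 = 0
g3 = B AND g2 = 1 AND 0 = 0
So g3 = 0.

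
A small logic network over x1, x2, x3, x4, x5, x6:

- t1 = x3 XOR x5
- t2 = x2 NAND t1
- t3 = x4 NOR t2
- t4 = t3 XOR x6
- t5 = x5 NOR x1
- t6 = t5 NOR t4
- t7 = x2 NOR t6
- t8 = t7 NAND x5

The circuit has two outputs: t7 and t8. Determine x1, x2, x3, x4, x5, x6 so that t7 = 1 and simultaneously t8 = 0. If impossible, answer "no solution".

Check with x1=0 x2=0 x3=1 x4=0 x5=1 x6=1:
t1 = x3 XOR x5 = 1 XOR 1 = 0
t2 = x2 NAND t1 = 0 NAND 0 = 1
t3 = x4 NOR t2 = 0 NOR 1 = 0
t4 = t3 XOR x6 = 0 XOR 1 = 1
t5 = x5 NOR x1 = 1 NOR 0 = 0
t6 = t5 NOR t4 = 0 NOR 1 = 0
t7 = x2 NOR t6 = 0 NOR 0 = 1
t8 = t7 NAND x5 = 1 NAND 1 = 0
So t7 = 1 and t8 = 0.

x1=0 x2=0 x3=1 x4=0 x5=1 x6=1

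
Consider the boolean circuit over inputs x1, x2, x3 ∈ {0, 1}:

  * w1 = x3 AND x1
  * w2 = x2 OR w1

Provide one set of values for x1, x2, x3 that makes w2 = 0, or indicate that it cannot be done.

Check with x1=0, x2=0, x3=1:
w1 = x3 AND x1 = 1 AND 0 = 0
w2 = x2 OR w1 = 0 OR 0 = 0
So w2 = 0 as required.

x1=0, x2=0, x3=1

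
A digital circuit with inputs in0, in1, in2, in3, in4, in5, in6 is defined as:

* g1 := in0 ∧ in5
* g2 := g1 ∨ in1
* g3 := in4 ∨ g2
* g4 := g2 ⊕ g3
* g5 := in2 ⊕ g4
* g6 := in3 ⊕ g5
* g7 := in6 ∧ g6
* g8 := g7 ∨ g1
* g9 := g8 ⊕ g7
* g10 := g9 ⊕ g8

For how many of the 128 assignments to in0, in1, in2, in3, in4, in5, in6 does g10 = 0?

96

g10 = g9 ⊕ g8 must be 0, so g9 and g8 are equal.
Enumerating the 128 input combinations, 96 give g10 = 0 and 32 give g10 = 1.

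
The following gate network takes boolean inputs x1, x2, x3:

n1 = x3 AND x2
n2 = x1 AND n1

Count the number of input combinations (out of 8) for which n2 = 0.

7

n2 = x1 AND n1 must be 0, so at least one of x1, n1 is 0.
Enumerating the 8 input combinations, 7 give n2 = 0 and 1 give n2 = 1.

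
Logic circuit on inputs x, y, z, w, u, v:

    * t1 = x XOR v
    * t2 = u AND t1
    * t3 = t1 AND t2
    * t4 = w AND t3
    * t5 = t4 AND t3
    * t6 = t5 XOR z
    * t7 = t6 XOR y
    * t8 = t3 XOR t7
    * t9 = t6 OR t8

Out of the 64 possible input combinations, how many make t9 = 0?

16

t9 = t6 OR t8 must be 0, so both t6 = 0 and t8 = 0.
t6 = t5 XOR z must be 0, so t5 and z are equal.
t8 = t3 XOR t7 must be 0, so t3 and t7 are equal.
Enumerating the 64 input combinations, 16 give t9 = 0 and 48 give t9 = 1.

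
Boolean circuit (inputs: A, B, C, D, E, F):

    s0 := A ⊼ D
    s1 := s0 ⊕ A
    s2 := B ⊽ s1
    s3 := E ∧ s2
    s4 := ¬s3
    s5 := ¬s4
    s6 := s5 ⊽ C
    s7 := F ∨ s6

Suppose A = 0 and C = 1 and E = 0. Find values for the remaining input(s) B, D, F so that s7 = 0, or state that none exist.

s7 = F ∨ s6 must be 0, so both F = 0 and s6 = 0.
Check with A = 0 and C = 1 and E = 0 and B=0, D=1, F=0:
s0 = A ⊼ D = 0 ⊼ 1 = 1
s1 = s0 ⊕ A = 1 ⊕ 0 = 1
s2 = B ⊽ s1 = 0 ⊽ 1 = 0
s3 = E ∧ s2 = 0 ∧ 0 = 0
s4 = ¬s3 = ¬0 = 1
s5 = ¬s4 = ¬1 = 0
s6 = s5 ⊽ C = 0 ⊽ 1 = 0
s7 = F ∨ s6 = 0 ∨ 0 = 0
So s7 = 0.

B=0, D=1, F=0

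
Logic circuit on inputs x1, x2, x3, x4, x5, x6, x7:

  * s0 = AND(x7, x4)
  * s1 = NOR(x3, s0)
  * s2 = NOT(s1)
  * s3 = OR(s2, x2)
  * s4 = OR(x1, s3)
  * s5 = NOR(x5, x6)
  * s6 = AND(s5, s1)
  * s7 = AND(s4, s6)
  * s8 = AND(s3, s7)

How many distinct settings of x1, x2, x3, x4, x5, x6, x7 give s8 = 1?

6

s8 = AND(s3, s7) must be 1, so both s3 = 1 and s7 = 1.
s3 = OR(s2, x2) must be 1, so at least one of s2, x2 is 1.
s7 = AND(s4, s6) must be 1, so both s4 = 1 and s6 = 1.
Satisfying assignments:
  x1=0, x2=1, x3=0, x4=0, x5=0, x6=0, x7=0
  x1=0, x2=1, x3=0, x4=0, x5=0, x6=0, x7=1
  x1=0, x2=1, x3=0, x4=1, x5=0, x6=0, x7=0
  x1=1, x2=1, x3=0, x4=0, x5=0, x6=0, x7=0
  x1=1, x2=1, x3=0, x4=0, x5=0, x6=0, x7=1
  x1=1, x2=1, x3=0, x4=1, x5=0, x6=0, x7=0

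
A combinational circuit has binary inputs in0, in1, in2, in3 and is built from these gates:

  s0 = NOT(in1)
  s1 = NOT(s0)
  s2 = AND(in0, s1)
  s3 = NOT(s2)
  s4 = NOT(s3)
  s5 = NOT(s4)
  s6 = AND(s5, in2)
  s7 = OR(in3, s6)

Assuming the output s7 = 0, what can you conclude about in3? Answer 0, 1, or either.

0

s7 = OR(in3, s6) must be 0, so both in3 = 0 and s6 = 0.
s6 = AND(s5, in2) must be 0, so at least one of s5, in2 is 0.
Every assignment with s7 = 0 has in3 = 0; there are 5 such assignment(s).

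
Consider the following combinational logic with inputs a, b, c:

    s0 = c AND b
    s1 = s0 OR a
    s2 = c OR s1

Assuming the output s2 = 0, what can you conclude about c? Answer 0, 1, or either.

0

s2 = c OR s1 must be 0, so both c = 0 and s1 = 0.
s1 = s0 OR a must be 0, so both s0 = 0 and a = 0.
s0 = c AND b must be 0, so at least one of c, b is 0.
Every assignment with s2 = 0 has c = 0; there are 2 such assignment(s).
  a=0, b=0, c=0
  a=0, b=1, c=0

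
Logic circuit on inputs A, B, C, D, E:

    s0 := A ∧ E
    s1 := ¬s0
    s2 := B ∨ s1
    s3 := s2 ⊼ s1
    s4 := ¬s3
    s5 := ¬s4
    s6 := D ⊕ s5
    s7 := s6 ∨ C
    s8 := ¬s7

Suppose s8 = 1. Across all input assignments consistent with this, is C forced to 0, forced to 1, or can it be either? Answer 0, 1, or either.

s8 = ¬s7 must be 1, so s7 = 0.
s7 = s6 ∨ C must be 0, so both s6 = 0 and C = 0.
s6 = D ⊕ s5 must be 0, so D and s5 are equal.
Every assignment with s8 = 1 has C = 0; there are 8 such assignment(s).

0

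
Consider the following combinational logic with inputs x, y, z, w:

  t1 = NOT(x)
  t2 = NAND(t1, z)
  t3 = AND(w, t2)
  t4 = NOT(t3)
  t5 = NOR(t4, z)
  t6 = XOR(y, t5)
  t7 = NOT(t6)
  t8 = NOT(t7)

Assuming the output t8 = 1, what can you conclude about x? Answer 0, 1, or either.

either

Both values of x occur among assignments with t8 = 1:
  x=0: x=0, y=0, z=0, w=1
  x=1: x=1, y=0, z=0, w=1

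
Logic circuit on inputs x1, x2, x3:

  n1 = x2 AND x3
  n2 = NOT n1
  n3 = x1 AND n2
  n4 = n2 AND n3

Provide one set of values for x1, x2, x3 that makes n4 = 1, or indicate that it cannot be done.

x1=1, x2=0, x3=0

n4 = n2 AND n3 must be 1, so both n2 = 1 and n3 = 1.
n2 = NOT n1 must be 1, so n1 = 0.
Check with x1=1, x2=0, x3=0:
n1 = x2 AND x3 = 0 AND 0 = 0
n2 = NOT n1 = NOT 0 = 1
n3 = x1 AND n2 = 1 AND 1 = 1
n4 = n2 AND n3 = 1 AND 1 = 1
So n4 = 1 as required.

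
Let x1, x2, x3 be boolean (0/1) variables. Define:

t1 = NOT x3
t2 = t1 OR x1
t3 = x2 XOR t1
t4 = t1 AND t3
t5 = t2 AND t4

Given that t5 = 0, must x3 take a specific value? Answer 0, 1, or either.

either

Both values of x3 occur among assignments with t5 = 0:
  x3=0: x1=0, x2=1, x3=0
  x3=1: x1=0, x2=0, x3=1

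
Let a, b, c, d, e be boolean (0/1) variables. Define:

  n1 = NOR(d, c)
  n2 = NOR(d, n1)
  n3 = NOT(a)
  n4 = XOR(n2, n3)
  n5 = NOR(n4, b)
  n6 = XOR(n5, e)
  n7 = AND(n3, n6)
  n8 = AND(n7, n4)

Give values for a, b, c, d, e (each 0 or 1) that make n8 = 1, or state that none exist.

a=0, b=1, c=0, d=1, e=1

n8 = AND(n7, n4) must be 1, so both n7 = 1 and n4 = 1.
Check with a=0, b=1, c=0, d=1, e=1:
n1 = NOR(d, c) = NOR(1, 0) = 0
n2 = NOR(d, n1) = NOR(1, 0) = 0
n3 = NOT(a) = NOT 0 = 1
n4 = XOR(n2, n3) = XOR(0, 1) = 1
n5 = NOR(n4, b) = NOR(1, 1) = 0
n6 = XOR(n5, e) = XOR(0, 1) = 1
n7 = AND(n3, n6) = AND(1, 1) = 1
n8 = AND(n7, n4) = AND(1, 1) = 1
So n8 = 1 as required.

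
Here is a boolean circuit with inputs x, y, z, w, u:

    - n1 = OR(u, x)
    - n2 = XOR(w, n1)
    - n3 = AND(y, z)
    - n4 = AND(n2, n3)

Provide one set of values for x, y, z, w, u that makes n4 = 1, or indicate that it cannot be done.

x=1 y=1 z=1 w=0 u=0

n4 = AND(n2, n3) must be 1, so both n2 = 1 and n3 = 1.
Check with x=1 y=1 z=1 w=0 u=0:
n1 = OR(u, x) = OR(0, 1) = 1
n2 = XOR(w, n1) = XOR(0, 1) = 1
n3 = AND(y, z) = AND(1, 1) = 1
n4 = AND(n2, n3) = AND(1, 1) = 1
So n4 = 1 as required.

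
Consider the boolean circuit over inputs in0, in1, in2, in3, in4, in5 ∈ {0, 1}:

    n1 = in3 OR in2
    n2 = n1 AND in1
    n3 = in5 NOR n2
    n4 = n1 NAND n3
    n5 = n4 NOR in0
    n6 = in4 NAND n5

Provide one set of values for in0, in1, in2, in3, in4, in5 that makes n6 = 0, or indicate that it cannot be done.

in0=0 in1=0 in2=0 in3=1 in4=1 in5=0

n6 = in4 NAND n5 must be 0, so both in4 = 1 and n5 = 1.
n5 = n4 NOR in0 must be 1, so both n4 = 0 and in0 = 0.
n4 = n1 NAND n3 must be 0, so both n1 = 1 and n3 = 1.
Check with in0=0 in1=0 in2=0 in3=1 in4=1 in5=0:
n1 = in3 OR in2 = 1 OR 0 = 1
n2 = n1 AND in1 = 1 AND 0 = 0
n3 = in5 NOR n2 = 0 NOR 0 = 1
n4 = n1 NAND n3 = 1 NAND 1 = 0
n5 = n4 NOR in0 = 0 NOR 0 = 1
n6 = in4 NAND n5 = 1 NAND 1 = 0
So n6 = 0 as required.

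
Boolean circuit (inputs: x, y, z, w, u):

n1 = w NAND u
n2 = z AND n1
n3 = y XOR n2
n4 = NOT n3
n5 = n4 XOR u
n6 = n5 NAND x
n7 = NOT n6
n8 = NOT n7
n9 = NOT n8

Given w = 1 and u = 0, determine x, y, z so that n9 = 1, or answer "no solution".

x=1, y=1, z=1

n9 = NOT n8 must be 1, so n8 = 0.
Check with w = 1 and u = 0 and x=1, y=1, z=1:
n1 = w NAND u = 1 NAND 0 = 1
n2 = z AND n1 = 1 AND 1 = 1
n3 = y XOR n2 = 1 XOR 1 = 0
n4 = NOT n3 = NOT 0 = 1
n5 = n4 XOR u = 1 XOR 0 = 1
n6 = n5 NAND x = 1 NAND 1 = 0
n7 = NOT n6 = NOT 0 = 1
n8 = NOT n7 = NOT 1 = 0
n9 = NOT n8 = NOT 0 = 1
So n9 = 1.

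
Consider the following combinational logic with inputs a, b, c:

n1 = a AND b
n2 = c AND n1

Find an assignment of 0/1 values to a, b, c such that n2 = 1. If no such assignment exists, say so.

a=1, b=1, c=1

n2 = c AND n1 must be 1, so both c = 1 and n1 = 1.
n1 = a AND b must be 1, so both a = 1 and b = 1.
Check with a=1, b=1, c=1:
n1 = a AND b = 1 AND 1 = 1
n2 = c AND n1 = 1 AND 1 = 1
So n2 = 1 as required.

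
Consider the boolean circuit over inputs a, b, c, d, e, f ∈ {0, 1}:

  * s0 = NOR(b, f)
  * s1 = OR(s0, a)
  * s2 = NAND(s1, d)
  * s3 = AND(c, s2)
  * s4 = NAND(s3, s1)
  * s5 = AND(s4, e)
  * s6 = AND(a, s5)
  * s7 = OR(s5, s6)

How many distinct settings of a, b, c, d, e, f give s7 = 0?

s7 = OR(s5, s6) must be 0, so both s5 = 0 and s6 = 0.
s5 = AND(s4, e) must be 0, so at least one of s4, e is 0.
s6 = AND(a, s5) must be 0, so at least one of a, s5 is 0.
Enumerating the 64 input combinations, 37 give s7 = 0 and 27 give s7 = 1.

37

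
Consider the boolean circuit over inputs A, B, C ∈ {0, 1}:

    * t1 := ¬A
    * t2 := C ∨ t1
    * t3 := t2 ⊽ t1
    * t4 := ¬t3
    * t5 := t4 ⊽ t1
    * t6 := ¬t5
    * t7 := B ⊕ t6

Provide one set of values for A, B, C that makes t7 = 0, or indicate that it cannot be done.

A=0, B=1, C=1

Check with A=0, B=1, C=1:
t1 = ¬A = ¬0 = 1
t2 = C ∨ t1 = 1 ∨ 1 = 1
t3 = t2 ⊽ t1 = 1 ⊽ 1 = 0
t4 = ¬t3 = ¬0 = 1
t5 = t4 ⊽ t1 = 1 ⊽ 1 = 0
t6 = ¬t5 = ¬0 = 1
t7 = B ⊕ t6 = 1 ⊕ 1 = 0
So t7 = 0 as required.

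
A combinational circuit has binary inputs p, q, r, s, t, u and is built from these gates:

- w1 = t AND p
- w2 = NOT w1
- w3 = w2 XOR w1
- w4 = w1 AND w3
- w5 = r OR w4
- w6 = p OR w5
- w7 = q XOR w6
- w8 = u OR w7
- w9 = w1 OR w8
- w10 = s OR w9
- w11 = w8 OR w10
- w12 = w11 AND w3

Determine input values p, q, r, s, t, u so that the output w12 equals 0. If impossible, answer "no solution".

Check with p=1, q=1, r=0, s=0, t=0, u=0:
w1 = t AND p = 0 AND 1 = 0
w2 = NOT w1 = NOT 0 = 1
w3 = w2 XOR w1 = 1 XOR 0 = 1
w4 = w1 AND w3 = 0 AND 1 = 0
w5 = r OR w4 = 0 OR 0 = 0
w6 = p OR w5 = 1 OR 0 = 1
w7 = q XOR w6 = 1 XOR 1 = 0
w8 = u OR w7 = 0 OR 0 = 0
w9 = w1 OR w8 = 0 OR 0 = 0
w10 = s OR w9 = 0 OR 0 = 0
w11 = w8 OR w10 = 0 OR 0 = 0
w12 = w11 AND w3 = 0 AND 1 = 0
So w12 = 0 as required.

p=1, q=1, r=0, s=0, t=0, u=0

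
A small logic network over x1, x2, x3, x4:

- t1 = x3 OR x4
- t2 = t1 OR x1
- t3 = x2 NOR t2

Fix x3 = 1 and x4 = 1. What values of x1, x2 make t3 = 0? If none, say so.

x1=1, x2=1

t3 = x2 NOR t2 must be 0, so at least one of x2, t2 is 1.
Check with x3 = 1 and x4 = 1 and x1=1, x2=1:
t1 = x3 OR x4 = 1 OR 1 = 1
t2 = t1 OR x1 = 1 OR 1 = 1
t3 = x2 NOR t2 = 1 NOR 1 = 0
So t3 = 0.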